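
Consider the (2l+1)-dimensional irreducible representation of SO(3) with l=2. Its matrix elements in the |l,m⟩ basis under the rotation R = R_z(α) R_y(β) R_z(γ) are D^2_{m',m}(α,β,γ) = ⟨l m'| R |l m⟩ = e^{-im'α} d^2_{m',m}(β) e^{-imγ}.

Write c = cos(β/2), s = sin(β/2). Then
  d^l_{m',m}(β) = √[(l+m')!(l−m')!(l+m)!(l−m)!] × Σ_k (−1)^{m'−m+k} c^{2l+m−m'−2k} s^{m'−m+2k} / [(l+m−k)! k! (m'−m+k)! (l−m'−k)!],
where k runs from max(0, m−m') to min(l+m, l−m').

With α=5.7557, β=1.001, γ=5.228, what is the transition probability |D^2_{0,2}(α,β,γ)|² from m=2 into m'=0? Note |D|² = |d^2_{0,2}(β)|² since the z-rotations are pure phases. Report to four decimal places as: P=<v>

First d^2_{0,2}(β=1.001), then the phase factors e^{-i(0)α} and e^{-i(2)γ}:
With c≡cos(β/2)=0.877343 and s≡sin(β/2)=0.479864, N=[2·2·24·1]^{1/2}=9.797959
k: max(0,(2)−(0))=2 … min(2+(2),2−(0))=2
  k=2: (−1)^0·9.7980/(4)·0.8773^2·0.4799^2 = +0.434161
d^2_{0,2}(1.001) = +0.434161
|D^2_{0,2}|² = |d^2_{0,2}(β)|² = (+0.434161)² = 0.188496 (the z-rotation phases have unit modulus)

P=0.1885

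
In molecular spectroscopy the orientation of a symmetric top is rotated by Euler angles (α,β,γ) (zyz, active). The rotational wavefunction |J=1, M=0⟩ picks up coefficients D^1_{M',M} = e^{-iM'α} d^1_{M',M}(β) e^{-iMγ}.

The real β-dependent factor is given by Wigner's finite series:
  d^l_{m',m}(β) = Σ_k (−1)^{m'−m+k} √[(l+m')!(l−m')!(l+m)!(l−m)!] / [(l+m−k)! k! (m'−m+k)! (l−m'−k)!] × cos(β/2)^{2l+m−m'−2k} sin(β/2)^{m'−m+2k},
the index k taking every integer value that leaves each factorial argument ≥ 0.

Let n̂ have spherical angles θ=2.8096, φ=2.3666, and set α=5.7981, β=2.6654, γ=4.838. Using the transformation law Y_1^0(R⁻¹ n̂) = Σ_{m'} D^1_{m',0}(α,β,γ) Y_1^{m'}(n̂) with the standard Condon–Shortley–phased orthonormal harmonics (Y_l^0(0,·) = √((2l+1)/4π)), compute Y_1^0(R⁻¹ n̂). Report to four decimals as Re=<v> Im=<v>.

Re=0.3406 Im=0.0000

Need the full column D^1_{m',0} for m'=−1..1 at α=5.7981, β=2.6654, γ=4.838.
cos(β/2)=0.235853, sin(β/2)=0.971789
d^1_{-1,0}: single k=1 term ⇒ +0.324137;  D = +0.286743-0.151140i
d^1_{0,0}: k∈[0..1] ⇒ +0.055627 -0.944373 = -0.888747;  D = -0.888747+0.000000i
d^1_{1,0}: single k=0 term ⇒ -0.324137;  D = -0.286743-0.151140i
Y_1^{m'}(θ=2.8096,φ=2.3666) and Σ D·Y over m':
  (+0.2867-0.1511i)·(-0.0804-0.0788i)  (-0.8887+0.0000i)·(-0.4619+0.0000i)  (-0.2867-0.1511i)·(+0.0804-0.0788i)
Y_1^0(R⁻¹ n̂) = +0.340579+0.000000i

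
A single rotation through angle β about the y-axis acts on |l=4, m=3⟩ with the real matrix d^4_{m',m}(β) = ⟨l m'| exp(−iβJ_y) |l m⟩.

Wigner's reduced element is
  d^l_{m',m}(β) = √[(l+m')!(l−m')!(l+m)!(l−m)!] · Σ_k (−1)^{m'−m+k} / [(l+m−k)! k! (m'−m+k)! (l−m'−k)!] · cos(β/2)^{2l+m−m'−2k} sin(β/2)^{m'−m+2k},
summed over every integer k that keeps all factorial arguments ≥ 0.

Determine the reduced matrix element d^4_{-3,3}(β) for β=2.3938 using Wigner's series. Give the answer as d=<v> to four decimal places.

d^4_{-3,3}(β=2.3938) via Wigner's sum:
c=cos(2.3938/2)=0.365245, s=sin(2.3938/2)=0.930911; N=√[1·5040·5040·1]=5040.000000
Admissible k: 6..7 (factorial args all ≥0)
  k=6: (−1)^0·5040.0000/(720)·0.3652^2·0.9309^6 = +0.607739
  k=7: (−1)^1·5040.0000/(5040)·0.3652^0·0.9309^8 = -0.563984
d^4_{-3,3}(2.3938) = +0.607739 -0.563984 = +0.043756

d=0.0438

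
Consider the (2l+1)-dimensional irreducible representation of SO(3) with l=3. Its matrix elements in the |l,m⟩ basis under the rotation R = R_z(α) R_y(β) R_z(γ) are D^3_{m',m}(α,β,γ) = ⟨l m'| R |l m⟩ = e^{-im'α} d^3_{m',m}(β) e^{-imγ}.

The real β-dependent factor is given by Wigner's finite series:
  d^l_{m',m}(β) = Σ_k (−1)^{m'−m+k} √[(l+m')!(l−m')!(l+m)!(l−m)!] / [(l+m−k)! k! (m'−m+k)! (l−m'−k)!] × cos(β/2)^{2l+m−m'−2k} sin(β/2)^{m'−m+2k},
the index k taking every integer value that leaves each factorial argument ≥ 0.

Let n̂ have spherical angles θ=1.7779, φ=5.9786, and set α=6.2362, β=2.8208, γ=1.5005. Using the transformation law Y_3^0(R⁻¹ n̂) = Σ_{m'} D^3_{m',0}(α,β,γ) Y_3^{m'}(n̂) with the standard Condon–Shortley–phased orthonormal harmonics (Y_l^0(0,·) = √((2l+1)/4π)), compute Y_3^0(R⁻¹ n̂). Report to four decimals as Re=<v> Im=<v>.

Need the full column D^3_{m',0} for m'=−3..3 at α=6.2362, β=2.8208, γ=1.5005.
cos(β/2)=0.159709, sin(β/2)=0.987164
d^3_{-3,0}: single k=3 term ⇒ +0.017526;  D = +0.017352-0.002462i
d^3_{-2,0}: k∈[2..3] ⇒ +0.003473 -0.132672 = -0.129199;  D = -0.128629+0.012123i
d^3_{-1,0}: k∈[1..3] ⇒ +0.000355 -0.040726 +0.518642 = +0.478272;  D = +0.477744-0.022463i
d^3_{0,0}: k∈[0..3] ⇒ +0.000017 -0.005706 +0.218002 -0.925414 = -0.713101;  D = -0.713101+0.000000i
d^3_{1,0}: k∈[0..2] ⇒ -0.000355 +0.040726 -0.518642 = -0.478272;  D = -0.477744-0.022463i
d^3_{2,0}: k∈[0..1] ⇒ +0.003473 -0.132672 = -0.129199;  D = -0.128629-0.012123i
d^3_{3,0}: single k=0 term ⇒ -0.017526;  D = -0.017352-0.002462i
Y_3^{m'}(θ=1.7779,φ=5.9786) and Σ D·Y over m':
  (+0.0174-0.0025i)·(+0.2388+0.3096i)  (-0.1286+0.0121i)·(-0.1651-0.1152i)  (+0.4777-0.0225i)·(-0.2379-0.0748i)  (-0.7131+0.0000i)·(+0.2140+0.0000i)  (-0.4777-0.0225i)·(+0.2379-0.0748i)  (-0.1286-0.0121i)·(-0.1651+0.1152i)  (-0.0174-0.0025i)·(-0.2388+0.3096i)
Y_3^0(R⁻¹ n̂) = -0.328222-0.000000i

Re=-0.3282 Im=0.0000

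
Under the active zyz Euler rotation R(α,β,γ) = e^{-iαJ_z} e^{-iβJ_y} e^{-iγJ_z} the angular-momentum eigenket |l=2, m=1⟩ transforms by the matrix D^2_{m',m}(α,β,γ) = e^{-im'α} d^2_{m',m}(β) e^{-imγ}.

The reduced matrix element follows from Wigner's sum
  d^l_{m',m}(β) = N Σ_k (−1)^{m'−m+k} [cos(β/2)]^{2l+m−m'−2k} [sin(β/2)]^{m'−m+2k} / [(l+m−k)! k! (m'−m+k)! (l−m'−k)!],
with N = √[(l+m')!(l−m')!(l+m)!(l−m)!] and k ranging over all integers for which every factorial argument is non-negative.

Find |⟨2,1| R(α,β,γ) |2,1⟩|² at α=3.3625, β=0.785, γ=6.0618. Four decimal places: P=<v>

First d^2_{1,1}(β=0.785), then the phase factors e^{-i(1)α} and e^{-i(1)γ}:
With c≡cos(β/2)=0.923956 and s≡sin(β/2)=0.382499, N=[6·1·6·1]^{1/2}=6.000000
The bounds max(0,m−m')=0 and min(l+m,l−m')=1 give 2 terms
  k=0: (−1)^0·6.0000/(6)·0.9240^4·0.3825^0 = +0.728794
  k=1: (−1)^1·6.0000/(2)·0.9240^2·0.3825^2 = -0.374701
d^2_{1,1}(0.785) = +0.728794 -0.374701 = +0.354092
|D^2_{1,1}|² = |d^2_{1,1}(β)|² = (+0.354092)² = 0.125381 (the z-rotation phases have unit modulus)

P=0.1254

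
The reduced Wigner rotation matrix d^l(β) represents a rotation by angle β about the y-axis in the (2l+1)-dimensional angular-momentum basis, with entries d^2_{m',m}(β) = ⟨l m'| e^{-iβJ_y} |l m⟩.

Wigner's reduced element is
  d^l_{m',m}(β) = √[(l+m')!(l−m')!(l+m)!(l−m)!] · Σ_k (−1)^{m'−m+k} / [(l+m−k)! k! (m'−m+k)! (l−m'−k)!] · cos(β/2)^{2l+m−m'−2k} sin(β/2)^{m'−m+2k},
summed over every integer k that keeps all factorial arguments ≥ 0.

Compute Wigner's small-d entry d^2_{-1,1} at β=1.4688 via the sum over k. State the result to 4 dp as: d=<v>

d=0.5405

d^2_{-1,1}(β=1.4688) via Wigner's sum:
Half-angle: c=0.742233, s=0.670142. N=√(1·6·6·1)=6.000000
k: max(0,(1)−(-1))=2 … min(2+(1),2−(-1))=3
  k=2: (−1)^0·6.0000/(2)·0.7422^2·0.6701^2 = +0.742225
  k=3: (−1)^1·6.0000/(6)·0.7422^0·0.6701^4 = -0.201682
d^2_{-1,1}(1.4688) = +0.742225 -0.201682 = +0.540543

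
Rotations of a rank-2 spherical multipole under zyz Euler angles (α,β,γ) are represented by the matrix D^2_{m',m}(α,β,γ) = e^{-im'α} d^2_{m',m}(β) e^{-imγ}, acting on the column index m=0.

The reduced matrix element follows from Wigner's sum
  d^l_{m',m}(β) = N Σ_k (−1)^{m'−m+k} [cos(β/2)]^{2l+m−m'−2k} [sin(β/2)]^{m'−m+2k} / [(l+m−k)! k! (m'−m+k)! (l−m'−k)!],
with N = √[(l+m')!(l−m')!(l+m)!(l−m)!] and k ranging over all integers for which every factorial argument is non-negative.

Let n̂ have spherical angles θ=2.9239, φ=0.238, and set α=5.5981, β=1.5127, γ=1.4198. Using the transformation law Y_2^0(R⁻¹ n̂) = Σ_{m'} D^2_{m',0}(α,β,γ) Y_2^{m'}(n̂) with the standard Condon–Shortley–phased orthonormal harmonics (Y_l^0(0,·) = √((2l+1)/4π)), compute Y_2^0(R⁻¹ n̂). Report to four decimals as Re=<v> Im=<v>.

Need the full column D^2_{m',0} for m'=−2..2 at α=5.5981, β=1.5127, γ=1.4198.
cos(β/2)=0.727346, sin(β/2)=0.686271
d^2_{-2,0}: single k=2 term ⇒ +0.610308;  D = +0.121624-0.598066i
d^2_{-1,0}: k∈[1..2] ⇒ +0.646836 -0.575843 = +0.070993;  D = +0.054975-0.044920i
d^2_{0,0}: k∈[0..2] ⇒ +0.279875 -0.996629 +0.221811 = -0.494943;  D = -0.494943+0.000000i
d^2_{1,0}: k∈[0..1] ⇒ -0.646836 +0.575843 = -0.070993;  D = -0.054975-0.044920i
d^2_{2,0}: single k=0 term ⇒ +0.610308;  D = +0.121624+0.598066i
Y_2^{m'}(θ=2.9239,φ=0.238) and Σ D·Y over m':
  (+0.1216-0.5981i)·(+0.0160-0.0083i)  (+0.0550-0.0449i)·(-0.1583+0.0384i)  (-0.4949+0.0000i)·(+0.5866+0.0000i)  (-0.0550-0.0449i)·(+0.1583+0.0384i)  (+0.1216+0.5981i)·(+0.0160+0.0083i)
Y_2^0(R⁻¹ n̂) = -0.310294+0.000000i

Re=-0.3103 Im=0.0000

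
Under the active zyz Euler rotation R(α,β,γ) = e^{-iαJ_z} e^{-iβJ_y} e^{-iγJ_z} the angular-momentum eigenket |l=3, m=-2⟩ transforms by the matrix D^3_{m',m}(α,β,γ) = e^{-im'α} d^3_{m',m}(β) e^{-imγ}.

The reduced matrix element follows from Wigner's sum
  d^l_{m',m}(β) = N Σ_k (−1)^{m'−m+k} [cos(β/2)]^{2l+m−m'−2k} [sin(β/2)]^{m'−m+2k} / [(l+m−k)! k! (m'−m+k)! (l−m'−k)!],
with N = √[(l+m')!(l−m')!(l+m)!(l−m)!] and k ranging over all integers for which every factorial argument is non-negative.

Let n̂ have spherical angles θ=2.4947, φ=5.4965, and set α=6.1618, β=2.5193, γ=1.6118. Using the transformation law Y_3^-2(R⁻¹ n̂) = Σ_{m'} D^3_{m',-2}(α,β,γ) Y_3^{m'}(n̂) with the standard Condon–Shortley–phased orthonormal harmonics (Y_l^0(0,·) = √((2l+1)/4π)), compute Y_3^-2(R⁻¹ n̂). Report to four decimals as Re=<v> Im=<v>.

Re=0.1290 Im=-0.0457

Need the full column D^3_{m',-2} for m'=−3..3 at α=6.1618, β=2.5193, γ=1.6118.
cos(β/2)=0.306150, sin(β/2)=0.951983
d^3_{-3,-2}: single k=1 term ⇒ +0.006272;  D = -0.006024+0.001746i
d^3_{-2,-2}: k∈[0..1] ⇒ +0.000823 -0.039808 = -0.038984;  D = +0.038482-0.006240i
d^3_{-1,-2}: k∈[0..1] ⇒ -0.008097 +0.156575 = +0.148478;  D = -0.148363+0.005845i
d^3_{0,-2}: k∈[0..1] ⇒ +0.043607 -0.421645 = -0.378038;  D = +0.376767+0.030967i
d^3_{1,-2}: k∈[0..1] ⇒ -0.156575 +0.756974 = +0.600399;  D = -0.588023-0.121277i
d^3_{2,-2}: k∈[0..1] ⇒ +0.384907 -0.744348 = -0.359440;  D = +0.340649+0.114697i
d^3_{3,-2}: single k=0 term ⇒ -0.586350;  D = +0.528951+0.253014i
Y_3^{m'}(θ=2.4947,φ=5.4965) and Σ D·Y over m':
  (-0.0060+0.0017i)·(-0.0648+0.0643i)  (+0.0385-0.0062i)·(+0.0008-0.2962i)  (-0.1484+0.0058i)·(+0.3004+0.3012i)  (+0.3768+0.0310i)·(-0.0547+0.0000i)  (-0.5880-0.1213i)·(-0.3004+0.3012i)  (+0.3406+0.1147i)·(+0.0008+0.2962i)  (+0.5290+0.2530i)·(+0.0648+0.0643i)
Y_3^-2(R⁻¹ n̂) = +0.128977-0.045740i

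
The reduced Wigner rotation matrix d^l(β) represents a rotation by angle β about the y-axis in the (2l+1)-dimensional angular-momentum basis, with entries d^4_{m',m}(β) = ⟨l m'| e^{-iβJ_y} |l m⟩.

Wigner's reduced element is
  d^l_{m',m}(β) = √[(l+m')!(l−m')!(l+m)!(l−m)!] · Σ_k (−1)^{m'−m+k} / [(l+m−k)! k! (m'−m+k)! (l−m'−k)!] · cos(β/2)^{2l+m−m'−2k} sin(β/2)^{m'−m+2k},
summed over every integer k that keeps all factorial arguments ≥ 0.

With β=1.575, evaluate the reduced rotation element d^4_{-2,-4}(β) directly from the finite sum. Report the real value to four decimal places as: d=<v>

d^4_{-2,-4}(β=1.575) via Wigner's sum:
Half-angle: c=0.705619, s=0.708591. N=√(2·720·1·40320)=7619.763776
k: max(0,(-4)−(-2))=0 … min(4+(-4),4−(-2))=0
  k=0: (−1)^2·7619.7638/(1440)·0.7056^6·0.7086^2 = +0.327939
d^4_{-2,-4}(1.575) = +0.327939

d=0.3279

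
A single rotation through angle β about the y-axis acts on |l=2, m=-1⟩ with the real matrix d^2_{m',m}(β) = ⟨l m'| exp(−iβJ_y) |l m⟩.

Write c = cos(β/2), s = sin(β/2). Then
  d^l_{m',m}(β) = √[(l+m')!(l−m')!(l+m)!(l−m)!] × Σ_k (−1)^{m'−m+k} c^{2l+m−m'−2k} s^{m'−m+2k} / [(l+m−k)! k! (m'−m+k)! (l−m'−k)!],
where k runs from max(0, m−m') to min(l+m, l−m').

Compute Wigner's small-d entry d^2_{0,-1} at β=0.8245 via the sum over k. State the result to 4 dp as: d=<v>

d^2_{0,-1}(β=0.8245) via Wigner's sum:
Half-angle: c=0.916222, s=0.400672. N=√(2·2·1·6)=4.898979
k∈{0,1} keeps every argument non-negative
  k=0: (−1)^1·4.8990/(2)·0.9162^3·0.4007^1 = -0.754859
  k=1: (−1)^2·4.8990/(2)·0.9162^1·0.4007^3 = +0.144359
d^2_{0,-1}(0.8245) = -0.754859 +0.144359 = -0.610501

d=-0.6105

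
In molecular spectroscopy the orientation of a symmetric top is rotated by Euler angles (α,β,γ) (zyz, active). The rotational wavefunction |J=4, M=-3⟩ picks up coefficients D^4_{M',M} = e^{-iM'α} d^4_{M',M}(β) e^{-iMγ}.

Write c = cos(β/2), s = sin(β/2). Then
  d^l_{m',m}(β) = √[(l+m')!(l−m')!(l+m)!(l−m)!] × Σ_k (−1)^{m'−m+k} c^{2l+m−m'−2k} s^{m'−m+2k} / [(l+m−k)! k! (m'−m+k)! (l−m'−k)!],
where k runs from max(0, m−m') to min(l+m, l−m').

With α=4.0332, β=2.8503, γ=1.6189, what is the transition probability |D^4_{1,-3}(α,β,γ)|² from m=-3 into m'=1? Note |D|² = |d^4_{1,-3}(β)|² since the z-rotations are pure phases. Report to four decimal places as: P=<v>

P=0.0229

Split into d^4_{1,-3}(β=2.8503) × two z-phases.
With c≡cos(β/2)=0.145132 and s≡sin(β/2)=0.989412, N=[120·6·1·5040]^{1/2}=1904.940944
Admissible k: 0..1 (factorial args all ≥0)
  k=0: (−1)^4·1904.9409/(144)·0.1451^4·0.9894^4 = +0.005624
  k=1: (−1)^5·1904.9409/(240)·0.1451^2·0.9894^6 = -0.156841
d^4_{1,-3}(2.8503) = +0.005624 -0.156841 = -0.151217
|D^4_{1,-3}|² = |d^4_{1,-3}(β)|² = (-0.151217)² = 0.022867 (the z-rotation phases have unit modulus)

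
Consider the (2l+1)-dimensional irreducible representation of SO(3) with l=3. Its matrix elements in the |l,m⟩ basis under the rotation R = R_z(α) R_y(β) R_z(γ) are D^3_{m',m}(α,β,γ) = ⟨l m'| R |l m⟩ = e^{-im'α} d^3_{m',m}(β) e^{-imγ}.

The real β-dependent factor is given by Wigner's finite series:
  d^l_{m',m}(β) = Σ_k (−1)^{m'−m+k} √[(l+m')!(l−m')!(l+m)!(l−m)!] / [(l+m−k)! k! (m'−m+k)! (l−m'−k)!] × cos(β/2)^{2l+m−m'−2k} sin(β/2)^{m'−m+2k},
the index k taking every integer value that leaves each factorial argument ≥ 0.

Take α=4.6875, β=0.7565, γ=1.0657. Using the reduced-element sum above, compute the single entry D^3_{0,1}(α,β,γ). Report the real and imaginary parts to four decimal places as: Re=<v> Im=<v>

Re=0.2365 Im=-0.4277

First d^3_{0,1}(β=0.7565), then the phase factors e^{-i(0)α} and e^{-i(1)γ}:
c=cos(0.7565/2)=0.929312, s=sin(0.7565/2)=0.369295; N=√[6·6·24·2]=41.569219
The bounds max(0,m−m')=1 and min(l+m,l−m')=3 give 3 terms
  k=1: (−1)^0·41.5692/(12)·0.9293^5·0.3693^1 = +0.886691
  k=2: (−1)^1·41.5692/(4)·0.9293^3·0.3693^3 = -0.420065
  k=3: (−1)^2·41.5692/(12)·0.9293^1·0.3693^5 = +0.022111
d^3_{0,1}(0.7565) = +0.886691 -0.420065 +0.022111 = +0.488737
D = (+1.000000+0.000000i)·(+0.488737)·(+0.483892-0.875128i) = +0.236496-0.427708i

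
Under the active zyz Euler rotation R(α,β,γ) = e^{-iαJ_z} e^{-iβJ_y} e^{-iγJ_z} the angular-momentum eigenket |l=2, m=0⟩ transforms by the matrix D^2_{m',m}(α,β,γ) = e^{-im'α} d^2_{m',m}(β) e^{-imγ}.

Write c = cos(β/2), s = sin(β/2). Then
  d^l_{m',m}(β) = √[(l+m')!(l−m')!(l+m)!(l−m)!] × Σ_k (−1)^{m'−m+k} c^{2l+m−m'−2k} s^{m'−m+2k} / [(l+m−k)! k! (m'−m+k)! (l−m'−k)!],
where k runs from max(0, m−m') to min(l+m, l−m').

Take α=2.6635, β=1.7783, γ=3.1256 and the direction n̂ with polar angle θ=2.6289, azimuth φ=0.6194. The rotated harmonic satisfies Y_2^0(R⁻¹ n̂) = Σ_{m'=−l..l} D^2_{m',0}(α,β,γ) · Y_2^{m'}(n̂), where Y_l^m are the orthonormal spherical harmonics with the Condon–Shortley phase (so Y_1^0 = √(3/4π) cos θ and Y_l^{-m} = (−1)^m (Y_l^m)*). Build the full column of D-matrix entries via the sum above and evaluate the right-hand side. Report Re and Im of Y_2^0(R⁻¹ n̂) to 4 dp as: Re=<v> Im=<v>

Re=-0.3139 Im=0.0000

Need the full column D^2_{m',0} for m'=−2..2 at α=2.6635, β=1.7783, γ=3.1256.
cos(β/2)=0.630072, sin(β/2)=0.776536
d^2_{-2,0}: single k=2 term ⇒ +0.586381;  D = +0.338131-0.479072i
d^2_{-1,0}: k∈[1..2] ⇒ +0.475783 -0.722689 = -0.246907;  D = +0.219222-0.113598i
d^2_{0,0}: k∈[0..2] ⇒ +0.157602 -0.957557 +0.363620 = -0.436335;  D = -0.436335+0.000000i
d^2_{1,0}: k∈[0..1] ⇒ -0.475783 +0.722689 = +0.246907;  D = -0.219222-0.113598i
d^2_{2,0}: single k=0 term ⇒ +0.586381;  D = +0.338131+0.479072i
Y_2^{m'}(θ=2.6289,φ=0.6194) and Σ D·Y over m':
  (+0.3381-0.4791i)·(+0.0303-0.0879i)  (+0.2192-0.1136i)·(-0.2689+0.1917i)  (-0.4363+0.0000i)·(+0.4031+0.0000i)  (-0.2192-0.1136i)·(+0.2689+0.1917i)  (+0.3381+0.4791i)·(+0.0303+0.0879i)
Y_2^0(R⁻¹ n̂) = -0.313932+0.000000i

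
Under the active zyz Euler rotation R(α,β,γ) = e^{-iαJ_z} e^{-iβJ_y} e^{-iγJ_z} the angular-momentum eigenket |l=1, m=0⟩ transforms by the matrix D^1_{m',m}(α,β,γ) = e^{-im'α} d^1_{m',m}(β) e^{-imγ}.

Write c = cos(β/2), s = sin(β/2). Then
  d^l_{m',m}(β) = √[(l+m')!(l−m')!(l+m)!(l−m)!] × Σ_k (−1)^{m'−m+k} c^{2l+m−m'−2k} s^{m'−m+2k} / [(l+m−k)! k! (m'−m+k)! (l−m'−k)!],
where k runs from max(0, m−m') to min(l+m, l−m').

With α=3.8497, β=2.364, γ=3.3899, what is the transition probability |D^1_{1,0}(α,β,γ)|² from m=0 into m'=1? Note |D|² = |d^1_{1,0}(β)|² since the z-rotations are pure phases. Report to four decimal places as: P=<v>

P=0.2461

D^1_{1,0}(3.8497,2.364,3.3899) = e^{-i·1·3.8497}·d^1_{1,0}(2.364)·e^{-i·0·3.3899}. Compute d first:
Half-angle: c=0.379075, s=0.925366. N=√(2·1·1·1)=1.414214
The bounds max(0,m−m')=0 and min(l+m,l−m')=0 give 1 term
  k=0: (−1)^1·1.4142/(1)·0.3791^1·0.9254^1 = -0.496082
d^1_{1,0}(2.364) = -0.496082
|D^1_{1,0}|² = |d^1_{1,0}(β)|² = (-0.496082)² = 0.246097 (the z-rotation phases have unit modulus)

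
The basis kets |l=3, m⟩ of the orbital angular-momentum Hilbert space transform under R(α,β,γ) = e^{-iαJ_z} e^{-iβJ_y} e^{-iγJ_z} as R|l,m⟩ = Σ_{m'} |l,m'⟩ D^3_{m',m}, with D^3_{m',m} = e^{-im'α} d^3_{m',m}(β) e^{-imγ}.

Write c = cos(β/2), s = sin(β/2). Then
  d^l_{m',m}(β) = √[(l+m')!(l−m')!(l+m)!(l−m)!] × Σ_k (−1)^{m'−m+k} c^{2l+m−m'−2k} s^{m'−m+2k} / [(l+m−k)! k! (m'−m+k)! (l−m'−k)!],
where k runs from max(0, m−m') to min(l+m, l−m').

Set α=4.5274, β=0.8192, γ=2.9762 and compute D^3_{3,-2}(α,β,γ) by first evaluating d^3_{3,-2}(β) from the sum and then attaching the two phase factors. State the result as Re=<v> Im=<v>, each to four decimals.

Re=-0.0050 Im=0.0219

Split into d^3_{3,-2}(β=0.8192) × two z-phases.
Half-angle: c=0.917280, s=0.398242. N=√(720·1·1·120)=293.938769
k: max(0,(-2)−(3))=0 … min(3+(-2),3−(3))=0
  k=0: (−1)^5·293.9388/(120)·0.9173^1·0.3982^5 = -0.022507
d^3_{3,-2}(0.8192) = -0.022507
D = (+0.526915-0.849918i)·(-0.022507)·(+0.945788-0.324786i) = -0.005003+0.021944i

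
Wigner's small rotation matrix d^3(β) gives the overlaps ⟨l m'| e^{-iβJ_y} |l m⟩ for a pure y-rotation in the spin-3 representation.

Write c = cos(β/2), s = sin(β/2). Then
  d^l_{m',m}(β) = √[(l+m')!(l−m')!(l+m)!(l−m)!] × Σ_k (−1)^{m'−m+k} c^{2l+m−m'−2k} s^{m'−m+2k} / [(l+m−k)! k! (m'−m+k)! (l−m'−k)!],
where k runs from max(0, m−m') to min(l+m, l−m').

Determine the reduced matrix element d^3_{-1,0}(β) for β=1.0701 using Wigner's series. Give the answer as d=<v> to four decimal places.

d=0.0578

d^3_{-1,0}(β=1.0701) via Wigner's sum:
c=cos(1.0701/2)=0.860243, s=sin(1.0701/2)=0.509884; N=√[2·24·6·6]=41.569219
The bounds max(0,m−m')=1 and min(l+m,l−m')=3 give 3 terms
  k=1: (−1)^0·41.5692/(12)·0.8602^5·0.5099^1 = +0.832086
  k=2: (−1)^1·41.5692/(4)·0.8602^3·0.5099^3 = -0.876980
  k=3: (−1)^2·41.5692/(12)·0.8602^1·0.5099^5 = +0.102700
d^3_{-1,0}(1.0701) = +0.832086 -0.876980 +0.102700 = +0.057805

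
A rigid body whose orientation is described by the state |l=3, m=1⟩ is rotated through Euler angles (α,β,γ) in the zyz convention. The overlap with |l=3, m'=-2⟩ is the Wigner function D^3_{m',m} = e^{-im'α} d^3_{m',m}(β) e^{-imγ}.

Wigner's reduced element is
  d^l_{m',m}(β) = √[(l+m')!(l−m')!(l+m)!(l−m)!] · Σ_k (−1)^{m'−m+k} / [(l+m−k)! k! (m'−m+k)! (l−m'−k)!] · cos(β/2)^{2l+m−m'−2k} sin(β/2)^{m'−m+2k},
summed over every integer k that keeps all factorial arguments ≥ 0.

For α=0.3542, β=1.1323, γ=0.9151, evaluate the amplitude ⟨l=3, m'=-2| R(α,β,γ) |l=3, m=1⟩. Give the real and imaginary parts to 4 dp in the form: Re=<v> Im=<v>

Re=0.4583 Im=-0.0961

Split into d^3_{-2,1}(β=1.1323) × two z-phases.
With c≡cos(β/2)=0.843972 and s≡sin(β/2)=0.536387, N=[1·120·24·2]^{1/2}=75.894664
k∈{3,4} keeps every argument non-negative
  k=3: (−1)^0·75.8947/(12)·0.8440^3·0.5364^3 = +0.586744
  k=4: (−1)^1·75.8947/(24)·0.8440^1·0.5364^5 = -0.118500
d^3_{-2,1}(1.1323) = +0.586744 -0.118500 = +0.468244
Attach z-rotation phases: D = e^{-i(-2)(0.3542)}·(+0.468244)·e^{-i(1)(0.9151)} = +0.458277-0.096098i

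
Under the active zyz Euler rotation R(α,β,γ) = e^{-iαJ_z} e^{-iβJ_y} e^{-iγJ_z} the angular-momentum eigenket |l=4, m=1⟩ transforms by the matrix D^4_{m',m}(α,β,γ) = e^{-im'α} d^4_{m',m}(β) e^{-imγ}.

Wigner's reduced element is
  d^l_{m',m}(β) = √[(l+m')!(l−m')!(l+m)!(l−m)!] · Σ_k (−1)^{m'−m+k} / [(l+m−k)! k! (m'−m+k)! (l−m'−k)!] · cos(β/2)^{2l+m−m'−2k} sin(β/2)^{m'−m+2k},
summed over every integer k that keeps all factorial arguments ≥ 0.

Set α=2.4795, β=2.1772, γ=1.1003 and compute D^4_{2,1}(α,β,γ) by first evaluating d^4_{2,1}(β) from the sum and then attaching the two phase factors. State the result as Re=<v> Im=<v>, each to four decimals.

Re=-0.4591 Im=-0.1045

Split into d^4_{2,1}(β=2.1772) × two z-phases.
Half-angle: c=0.463726, s=0.885979. N=√(720·2·120·6)=1018.233765
k∈{0,1,2} keeps every argument non-negative
  k=0: (−1)^1·1018.2338/(240)·0.4637^7·0.8860^1 = -0.017334
  k=1: (−1)^2·1018.2338/(48)·0.4637^5·0.8860^3 = +0.316362
  k=2: (−1)^3·1018.2338/(72)·0.4637^3·0.8860^5 = -0.769867
d^4_{2,1}(2.1772) = -0.017334 +0.316362 -0.769867 = -0.470839
Phases: e^{-i·(2)·2.4795}=+0.244119+0.969745i, e^{-i·(1)·1.1003}=+0.453329-0.891343i ⇒ D=-0.459088-0.104536i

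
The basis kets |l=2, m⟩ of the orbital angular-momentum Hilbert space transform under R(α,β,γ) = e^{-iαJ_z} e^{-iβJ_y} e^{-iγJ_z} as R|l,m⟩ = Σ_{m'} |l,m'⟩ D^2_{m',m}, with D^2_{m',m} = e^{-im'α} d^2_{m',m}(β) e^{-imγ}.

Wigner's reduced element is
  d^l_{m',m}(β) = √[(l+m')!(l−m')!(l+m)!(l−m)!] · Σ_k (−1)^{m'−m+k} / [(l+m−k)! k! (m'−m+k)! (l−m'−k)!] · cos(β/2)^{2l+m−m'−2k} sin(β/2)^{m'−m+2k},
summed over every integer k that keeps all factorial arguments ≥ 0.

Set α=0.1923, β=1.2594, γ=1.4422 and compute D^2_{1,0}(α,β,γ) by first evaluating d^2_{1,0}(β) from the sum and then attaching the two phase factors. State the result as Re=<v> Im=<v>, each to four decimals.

Split into d^2_{1,0}(β=1.2594) × two z-phases.
Half-angle: c=0.808204, s=0.588902. N=√(6·1·2·2)=4.898979
The bounds max(0,m−m')=0 and min(l+m,l−m')=1 give 2 terms
  k=0: (−1)^1·4.8990/(2)·0.8082^3·0.5889^1 = -0.761522
  k=1: (−1)^2·4.8990/(2)·0.8082^1·0.5889^3 = +0.404321
d^2_{1,0}(1.2594) = -0.761522 +0.404321 = -0.357200
Attach z-rotation phases: D = e^{-i(1)(0.1923)}·(-0.357200)·e^{-i(0)(1.4422)} = -0.350616+0.068267i

Re=-0.3506 Im=0.0683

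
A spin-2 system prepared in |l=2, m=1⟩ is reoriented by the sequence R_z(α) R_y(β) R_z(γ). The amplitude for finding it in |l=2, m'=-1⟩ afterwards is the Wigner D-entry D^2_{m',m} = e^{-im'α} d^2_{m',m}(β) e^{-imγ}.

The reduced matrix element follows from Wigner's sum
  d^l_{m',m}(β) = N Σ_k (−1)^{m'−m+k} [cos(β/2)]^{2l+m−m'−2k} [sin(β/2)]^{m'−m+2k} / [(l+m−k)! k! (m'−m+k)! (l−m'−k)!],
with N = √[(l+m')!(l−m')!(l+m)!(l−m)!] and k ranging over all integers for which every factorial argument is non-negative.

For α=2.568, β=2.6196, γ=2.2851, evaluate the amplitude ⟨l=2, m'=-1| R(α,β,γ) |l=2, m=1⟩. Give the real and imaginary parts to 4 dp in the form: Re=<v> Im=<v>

Re=-0.6576 Im=-0.1912

First d^2_{-1,1}(β=2.6196), then the phase factors e^{-i(-1)α} and e^{-i(1)γ}:
Half-angle: c=0.258043, s=0.966133. N=√(1·6·6·1)=6.000000
The bounds max(0,m−m')=2 and min(l+m,l−m')=3 give 2 terms
  k=2: (−1)^0·6.0000/(2)·0.2580^2·0.9661^2 = +0.186458
  k=3: (−1)^1·6.0000/(6)·0.2580^0·0.9661^4 = -0.871261
d^2_{-1,1}(2.6196) = +0.186458 -0.871261 = -0.684803
Attach z-rotation phases: D = e^{-i(-1)(2.568)}·(-0.684803)·e^{-i(1)(2.2851)} = -0.657582-0.191157i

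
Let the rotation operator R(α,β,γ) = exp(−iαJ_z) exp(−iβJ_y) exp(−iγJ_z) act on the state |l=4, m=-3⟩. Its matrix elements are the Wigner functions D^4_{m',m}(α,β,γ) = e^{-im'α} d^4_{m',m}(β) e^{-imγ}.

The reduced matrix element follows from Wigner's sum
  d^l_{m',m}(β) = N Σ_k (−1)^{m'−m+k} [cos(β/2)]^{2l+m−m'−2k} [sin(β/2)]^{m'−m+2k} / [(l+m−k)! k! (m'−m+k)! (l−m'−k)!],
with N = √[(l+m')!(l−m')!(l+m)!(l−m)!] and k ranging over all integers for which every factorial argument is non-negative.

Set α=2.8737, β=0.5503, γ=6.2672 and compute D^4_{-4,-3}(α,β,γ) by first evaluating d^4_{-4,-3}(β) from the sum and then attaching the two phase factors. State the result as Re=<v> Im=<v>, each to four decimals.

Re=0.2562 Im=-0.5288

D^4_{-4,-3}(2.8737,0.5503,6.2672) = e^{-i·-4·2.8737}·d^4_{-4,-3}(0.5503)·e^{-i·-3·6.2672}. Compute d first:
With c≡cos(β/2)=0.962384 and s≡sin(β/2)=0.271691, N=[1·40320·1·5040]^{1/2}=14255.272709
The bounds max(0,m−m')=1 and min(l+m,l−m')=1 give 1 term
  k=1: (−1)^0·14255.2727/(5040)·0.9624^7·0.2717^1 = +0.587572
d^4_{-4,-3}(0.5503) = +0.587572
Phases: e^{-i·(-4)·2.8737}=+0.478746-0.877954i, e^{-i·(-3)·6.2672}=+0.998850-0.047938i ⇒ D=+0.256245-0.528752i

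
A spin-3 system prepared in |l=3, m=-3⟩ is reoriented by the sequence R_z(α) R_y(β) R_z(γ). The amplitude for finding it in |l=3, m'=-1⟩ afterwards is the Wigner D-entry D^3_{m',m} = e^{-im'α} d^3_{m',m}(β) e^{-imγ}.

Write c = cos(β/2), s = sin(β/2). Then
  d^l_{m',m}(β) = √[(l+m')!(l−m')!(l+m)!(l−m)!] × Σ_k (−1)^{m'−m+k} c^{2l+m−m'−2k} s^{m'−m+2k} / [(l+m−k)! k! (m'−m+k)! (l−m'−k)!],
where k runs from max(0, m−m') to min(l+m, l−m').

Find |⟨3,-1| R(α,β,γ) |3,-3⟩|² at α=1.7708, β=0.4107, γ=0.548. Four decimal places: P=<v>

P=0.0219

Split into d^3_{-1,-3}(β=0.4107) × two z-phases.
With c≡cos(β/2)=0.978990 and s≡sin(β/2)=0.203910, N=[2·24·1·720]^{1/2}=185.903201
Admissible k: 0..0 (factorial args all ≥0)
  k=0: (−1)^2·185.9032/(48)·0.9790^4·0.2039^2 = +0.147923
d^3_{-1,-3}(0.4107) = +0.147923
|D^3_{-1,-3}|² = |d^3_{-1,-3}(β)|² = (+0.147923)² = 0.021881 (the z-rotation phases have unit modulus)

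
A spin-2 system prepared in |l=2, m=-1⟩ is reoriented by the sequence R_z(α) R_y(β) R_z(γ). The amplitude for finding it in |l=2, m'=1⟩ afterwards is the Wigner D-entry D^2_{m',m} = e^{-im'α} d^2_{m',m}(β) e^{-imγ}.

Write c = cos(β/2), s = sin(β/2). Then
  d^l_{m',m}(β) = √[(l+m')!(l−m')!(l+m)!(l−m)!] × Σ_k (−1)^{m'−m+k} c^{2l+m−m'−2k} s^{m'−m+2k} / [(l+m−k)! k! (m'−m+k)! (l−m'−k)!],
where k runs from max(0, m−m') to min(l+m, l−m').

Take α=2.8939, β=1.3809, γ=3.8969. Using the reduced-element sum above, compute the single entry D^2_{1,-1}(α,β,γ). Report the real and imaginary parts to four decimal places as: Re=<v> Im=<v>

Re=0.3005 Im=0.4711

First d^2_{1,-1}(β=1.3809), then the phase factors e^{-i(1)α} and e^{-i(-1)γ}:
With c≡cos(β/2)=0.770959 and s≡sin(β/2)=0.636884, N=[6·1·1·6]^{1/2}=6.000000
Admissible k: 0..1 (factorial args all ≥0)
  k=0: (−1)^2·6.0000/(2)·0.7710^2·0.6369^2 = +0.723278
  k=1: (−1)^3·6.0000/(6)·0.7710^0·0.6369^4 = -0.164529
d^2_{1,-1}(1.3809) = +0.723278 -0.164529 = +0.558749
Attach z-rotation phases: D = e^{-i(1)(2.8939)}·(+0.558749)·e^{-i(-1)(3.8969)} = +0.300482+0.471075i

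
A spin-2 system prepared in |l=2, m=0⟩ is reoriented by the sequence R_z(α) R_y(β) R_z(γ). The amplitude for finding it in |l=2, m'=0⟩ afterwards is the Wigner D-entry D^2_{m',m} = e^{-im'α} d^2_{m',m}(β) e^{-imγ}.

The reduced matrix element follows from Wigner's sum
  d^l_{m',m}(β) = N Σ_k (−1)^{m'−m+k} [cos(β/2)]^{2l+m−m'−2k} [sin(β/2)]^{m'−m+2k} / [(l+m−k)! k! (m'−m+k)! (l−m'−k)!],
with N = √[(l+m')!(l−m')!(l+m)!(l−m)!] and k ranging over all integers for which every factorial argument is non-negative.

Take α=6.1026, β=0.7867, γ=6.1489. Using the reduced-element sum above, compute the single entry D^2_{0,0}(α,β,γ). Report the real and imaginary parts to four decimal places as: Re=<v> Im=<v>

Re=0.2480 Im=0.0000

D^2_{0,0}(6.1026,0.7867,6.1489) = e^{-i·0·6.1026}·d^2_{0,0}(0.7867)·e^{-i·0·6.1489}. Compute d first:
Half-angle: c=0.923630, s=0.383285. N=√(2·2·2·2)=4.000000
k: max(0,(0)−(0))=0 … min(2+(0),2−(0))=2
  k=0: (−1)^0·4.0000/(4)·0.9236^4·0.3833^0 = +0.727767
  k=1: (−1)^1·4.0000/(1)·0.9236^2·0.3833^2 = -0.501302
  k=2: (−1)^2·4.0000/(4)·0.9236^0·0.3833^4 = +0.021582
d^2_{0,0}(0.7867) = +0.727767 -0.501302 +0.021582 = +0.248047
D = (+1.000000+0.000000i)·(+0.248047)·(+1.000000+0.000000i) = +0.248047+0.000000i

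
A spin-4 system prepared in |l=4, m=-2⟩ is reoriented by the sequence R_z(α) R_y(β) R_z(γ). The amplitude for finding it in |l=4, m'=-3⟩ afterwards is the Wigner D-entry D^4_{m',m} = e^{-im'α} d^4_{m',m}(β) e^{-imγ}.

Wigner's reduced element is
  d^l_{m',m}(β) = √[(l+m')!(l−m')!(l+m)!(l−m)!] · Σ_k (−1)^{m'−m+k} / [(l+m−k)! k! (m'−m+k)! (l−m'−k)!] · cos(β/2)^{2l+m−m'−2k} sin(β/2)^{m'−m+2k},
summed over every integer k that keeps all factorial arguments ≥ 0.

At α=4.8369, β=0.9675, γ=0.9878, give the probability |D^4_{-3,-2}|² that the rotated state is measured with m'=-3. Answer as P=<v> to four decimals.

D^4_{-3,-2}(4.8369,0.9675,0.9878) = e^{-i·-3·4.8369}·d^4_{-3,-2}(0.9675)·e^{-i·-2·0.9878}. Compute d first:
c=cos(0.9675/2)=0.885257, s=sin(0.9675/2)=0.465102; N=√[1·5040·2·720]=2693.993318
k: max(0,(-2)−(-3))=1 … min(4+(-2),4−(-3))=2
  k=1: (−1)^0·2693.9933/(720)·0.8853^7·0.4651^1 = +0.741478
  k=2: (−1)^1·2693.9933/(240)·0.8853^5·0.4651^3 = -0.614012
d^4_{-3,-2}(0.9675) = +0.741478 -0.614012 = +0.127465
|D^4_{-3,-2}|² = |d^4_{-3,-2}(β)|² = (+0.127465)² = 0.016247 (the z-rotation phases have unit modulus)

P=0.0162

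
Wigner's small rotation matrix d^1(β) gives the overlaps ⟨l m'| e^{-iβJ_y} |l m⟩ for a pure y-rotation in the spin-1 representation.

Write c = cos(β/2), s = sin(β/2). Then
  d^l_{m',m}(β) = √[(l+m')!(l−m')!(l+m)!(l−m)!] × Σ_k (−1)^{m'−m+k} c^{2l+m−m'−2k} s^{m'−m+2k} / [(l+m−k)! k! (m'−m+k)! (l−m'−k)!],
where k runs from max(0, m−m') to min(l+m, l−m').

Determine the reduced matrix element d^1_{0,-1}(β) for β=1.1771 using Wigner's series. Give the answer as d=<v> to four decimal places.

d^1_{0,-1}(β=1.1771) via Wigner's sum:
With c≡cos(β/2)=0.831747 and s≡sin(β/2)=0.555156, N=[1·1·1·2]^{1/2}=1.414214
The bounds max(0,m−m')=0 and min(l+m,l−m')=0 give 1 term
  k=0: (−1)^1·1.4142/(1)·0.8317^1·0.5552^1 = -0.653011
d^1_{0,-1}(1.1771) = -0.653011

d=-0.6530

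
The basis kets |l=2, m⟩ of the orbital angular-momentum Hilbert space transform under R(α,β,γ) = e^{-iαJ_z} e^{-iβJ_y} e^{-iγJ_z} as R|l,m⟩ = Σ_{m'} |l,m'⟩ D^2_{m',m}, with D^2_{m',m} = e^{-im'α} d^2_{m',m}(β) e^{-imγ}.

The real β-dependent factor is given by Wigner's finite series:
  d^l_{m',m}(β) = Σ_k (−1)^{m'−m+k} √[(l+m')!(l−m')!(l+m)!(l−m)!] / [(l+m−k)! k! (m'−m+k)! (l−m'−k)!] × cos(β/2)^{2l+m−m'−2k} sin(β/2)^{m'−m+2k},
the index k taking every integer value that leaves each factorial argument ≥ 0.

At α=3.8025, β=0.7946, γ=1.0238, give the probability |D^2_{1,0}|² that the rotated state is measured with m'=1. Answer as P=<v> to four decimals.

P=0.3749

D^2_{1,0}(3.8025,0.7946,1.0238) = e^{-i·1·3.8025}·d^2_{1,0}(0.7946)·e^{-i·0·1.0238}. Compute d first:
Half-angle: c=0.922109, s=0.386930. N=√(6·1·2·2)=4.898979
Admissible k: 0..1 (factorial args all ≥0)
  k=0: (−1)^1·4.8990/(2)·0.9221^3·0.3869^1 = -0.743113
  k=1: (−1)^2·4.8990/(2)·0.9221^1·0.3869^3 = +0.130844
d^2_{1,0}(0.7946) = -0.743113 +0.130844 = -0.612269
|D^2_{1,0}|² = |d^2_{1,0}(β)|² = (-0.612269)² = 0.374873 (the z-rotation phases have unit modulus)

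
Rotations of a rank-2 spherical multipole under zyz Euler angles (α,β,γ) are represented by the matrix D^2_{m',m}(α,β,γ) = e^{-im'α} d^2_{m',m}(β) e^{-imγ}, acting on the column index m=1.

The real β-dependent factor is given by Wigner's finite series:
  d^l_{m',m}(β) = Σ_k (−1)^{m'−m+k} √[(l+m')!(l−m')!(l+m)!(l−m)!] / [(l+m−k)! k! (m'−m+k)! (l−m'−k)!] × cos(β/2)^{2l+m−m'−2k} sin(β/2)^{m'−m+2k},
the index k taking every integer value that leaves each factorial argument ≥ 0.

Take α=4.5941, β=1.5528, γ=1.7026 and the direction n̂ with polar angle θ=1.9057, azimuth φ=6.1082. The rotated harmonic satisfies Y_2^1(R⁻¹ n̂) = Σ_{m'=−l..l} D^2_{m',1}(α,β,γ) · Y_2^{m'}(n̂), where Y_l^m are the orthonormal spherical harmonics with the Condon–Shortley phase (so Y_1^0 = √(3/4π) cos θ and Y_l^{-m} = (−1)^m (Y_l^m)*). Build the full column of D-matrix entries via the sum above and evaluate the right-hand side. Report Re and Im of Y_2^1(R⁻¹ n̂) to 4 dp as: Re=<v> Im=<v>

Need the full column D^2_{m',1} for m'=−2..2 at α=4.5941, β=1.5528, γ=1.7026.
cos(β/2)=0.713441, sin(β/2)=0.700716
d^2_{-2,1}: single k=3 term ⇒ +0.490923;  D = +0.176784+0.457987i
d^2_{-1,1}: k∈[2..3] ⇒ +0.749757 -0.241083 = +0.508674;  D = -0.492849+0.125894i
d^2_{0,1}: k∈[1..2] ⇒ +0.623291 -0.601255 = +0.022036;  D = -0.002896-0.021845i
d^2_{1,1}: k∈[0..1] ⇒ +0.259079 -0.749757 = -0.490678;  D = -0.490634+0.006631i
d^2_{2,1}: single k=0 term ⇒ -0.508915;  D = +0.053224-0.506124i
Y_2^{m'}(θ=1.9057,φ=6.1082) and Σ D·Y over m':
  (+0.1768+0.4580i)·(+0.3237+0.1181i)  (-0.4928+0.1259i)·(-0.2362-0.0417i)  (-0.0029-0.0218i)·(-0.2132+0.0000i)  (-0.4906+0.0066i)·(+0.2362-0.0417i)  (+0.0532-0.5061i)·(+0.3237-0.1181i)
Y_2^1(R⁻¹ n̂) = -0.032777+0.016570i

Re=-0.0328 Im=0.0166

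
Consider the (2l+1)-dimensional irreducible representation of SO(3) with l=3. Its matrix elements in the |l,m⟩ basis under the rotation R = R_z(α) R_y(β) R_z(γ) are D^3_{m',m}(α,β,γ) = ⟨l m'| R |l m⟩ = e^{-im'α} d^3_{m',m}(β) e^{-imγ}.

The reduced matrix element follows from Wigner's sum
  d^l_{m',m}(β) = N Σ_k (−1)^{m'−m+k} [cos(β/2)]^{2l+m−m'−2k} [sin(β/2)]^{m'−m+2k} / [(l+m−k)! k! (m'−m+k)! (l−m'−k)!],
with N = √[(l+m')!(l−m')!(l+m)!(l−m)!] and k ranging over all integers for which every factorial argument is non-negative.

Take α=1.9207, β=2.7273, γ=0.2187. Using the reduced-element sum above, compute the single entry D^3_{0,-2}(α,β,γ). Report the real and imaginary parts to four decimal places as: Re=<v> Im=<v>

Re=-0.1840 Im=-0.0860

First d^3_{0,-2}(β=2.7273), then the phase factors e^{-i(0)α} and e^{-i(-2)γ}:
With c≡cos(β/2)=0.205668 and s≡sin(β/2)=0.978622, N=[6·6·1·120]^{1/2}=65.726707
The bounds max(0,m−m')=0 and min(l+m,l−m')=1 give 2 terms
  k=0: (−1)^2·65.7267/(12)·0.2057^4·0.9786^2 = +0.009386
  k=1: (−1)^3·65.7267/(12)·0.2057^2·0.9786^4 = -0.212498
d^3_{0,-2}(2.7273) = +0.009386 -0.212498 = -0.203112
D = (+1.000000+0.000000i)·(-0.203112)·(+0.905856+0.423586i) = -0.183990-0.086035i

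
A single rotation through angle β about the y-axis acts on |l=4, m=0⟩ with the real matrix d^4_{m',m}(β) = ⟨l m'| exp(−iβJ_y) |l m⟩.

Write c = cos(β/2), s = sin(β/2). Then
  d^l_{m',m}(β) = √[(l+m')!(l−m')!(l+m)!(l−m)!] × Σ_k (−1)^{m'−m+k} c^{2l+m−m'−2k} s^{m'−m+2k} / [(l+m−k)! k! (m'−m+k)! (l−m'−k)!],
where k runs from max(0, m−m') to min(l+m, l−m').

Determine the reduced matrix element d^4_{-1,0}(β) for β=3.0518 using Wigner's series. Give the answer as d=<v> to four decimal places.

d^4_{-1,0}(β=3.0518) via Wigner's sum:
c=cos(3.0518/2)=0.044881, s=sin(3.0518/2)=0.998992; N=√[6·120·24·24]=643.987578
The bounds max(0,m−m')=1 and min(l+m,l−m')=4 give 4 terms
  k=1: (−1)^0·643.9876/(144)·0.0449^7·0.9990^1 = +0.000000
  k=2: (−1)^1·643.9876/(24)·0.0449^5·0.9990^3 = -0.000005
  k=3: (−1)^2·643.9876/(24)·0.0449^3·0.9990^5 = +0.002414
  k=4: (−1)^3·643.9876/(144)·0.0449^1·0.9990^7 = -0.199304
d^4_{-1,0}(3.0518) = +0.000000 -0.000005 +0.002414 -0.199304 = -0.196895

d=-0.1969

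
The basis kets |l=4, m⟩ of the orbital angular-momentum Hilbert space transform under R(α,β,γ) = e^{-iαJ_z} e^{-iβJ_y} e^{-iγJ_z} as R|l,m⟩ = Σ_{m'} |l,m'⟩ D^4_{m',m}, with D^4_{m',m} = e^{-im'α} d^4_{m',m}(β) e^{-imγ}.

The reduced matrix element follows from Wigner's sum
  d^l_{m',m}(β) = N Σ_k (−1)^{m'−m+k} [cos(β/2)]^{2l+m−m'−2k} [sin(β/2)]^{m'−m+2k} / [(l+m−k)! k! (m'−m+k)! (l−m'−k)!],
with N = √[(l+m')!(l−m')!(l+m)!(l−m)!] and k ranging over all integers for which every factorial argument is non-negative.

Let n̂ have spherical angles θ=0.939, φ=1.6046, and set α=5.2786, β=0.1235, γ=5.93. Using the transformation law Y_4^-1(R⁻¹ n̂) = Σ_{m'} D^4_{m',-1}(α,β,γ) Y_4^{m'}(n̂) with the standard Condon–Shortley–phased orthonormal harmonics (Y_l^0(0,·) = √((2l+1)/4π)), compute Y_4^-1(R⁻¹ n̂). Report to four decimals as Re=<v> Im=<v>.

Re=0.2531 Im=0.0356

Need the full column D^4_{m',-1} for m'=−4..4 at α=5.2786, β=0.1235, γ=5.93.
cos(β/2)=0.998094, sin(β/2)=0.061711
d^4_{-4,-1}: single k=3 term ⇒ +0.001742;  D = -0.000582+0.001642i
d^4_{-3,-1}: k∈[2..3] ⇒ +0.029883 -0.000190 = +0.029692;  D = -0.028942+0.006635i
d^4_{-2,-1}: k∈[1..3] ⇒ +0.258343 -0.004938 +0.000013 = +0.253418;  D = -0.180294-0.178086i
d^4_{-1,-1}: k∈[0..3] ⇒ +0.984854 -0.056473 +0.000432 -0.000001 = +0.928812;  D = +0.196368-0.907817i
d^4_{0,-1}: k∈[0..3] ⇒ -0.272318 +0.006246 -0.000024 +0.000000 = -0.266096;  D = -0.249671+0.092039i
d^4_{1,-1}: k∈[0..3] ⇒ +0.037649 -0.000432 +0.000001 -0.000000 = +0.037218;  D = +0.029597+0.022565i
d^4_{2,-1}: k∈[0..2] ⇒ -0.003292 +0.000019 -0.000000 = -0.003273;  D = +0.000278-0.003261i
d^4_{3,-1}: k∈[0..1] ⇒ +0.000190 -0.000000 = +0.000190;  D = -0.000168+0.000088i
d^4_{4,-1}: single k=0 term ⇒ -0.000007;  D = +0.000006+0.000003i
Y_4^{m'}(θ=0.939,φ=1.6046) and Σ D·Y over m':
  (-0.0006+0.0016i)·(+0.1859-0.0253i)  (-0.0289+0.0066i)·(+0.0393+0.3865i)  (-0.1803-0.1781i)·(-0.3133+0.0212i)  (+0.1964-0.9078i)·(+0.0043+0.1258i)  (-0.2497+0.0920i)·(-0.3391+0.0000i)  (+0.0296+0.0226i)·(-0.0043+0.1258i)  (+0.0003-0.0033i)·(-0.3133-0.0212i)  (-0.0002+0.0001i)·(-0.0393+0.3865i)  (+0.0000+0.0000i)·(+0.1859+0.0253i)
Y_4^-1(R⁻¹ n̂) = +0.253086+0.035578i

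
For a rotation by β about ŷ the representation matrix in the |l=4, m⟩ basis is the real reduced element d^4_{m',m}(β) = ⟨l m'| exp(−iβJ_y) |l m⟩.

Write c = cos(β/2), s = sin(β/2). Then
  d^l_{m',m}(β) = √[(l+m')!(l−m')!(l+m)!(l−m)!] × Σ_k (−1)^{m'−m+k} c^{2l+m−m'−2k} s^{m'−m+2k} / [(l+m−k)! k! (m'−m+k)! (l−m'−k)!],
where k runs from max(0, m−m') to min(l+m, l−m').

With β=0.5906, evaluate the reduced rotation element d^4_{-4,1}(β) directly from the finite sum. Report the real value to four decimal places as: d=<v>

d^4_{-4,1}(β=0.5906) via Wigner's sum:
c=cos(0.5906/2)=0.956715, s=sin(0.5906/2)=0.291027; N=√[1·40320·120·6]=5387.986637
Admissible k: 5..5 (factorial args all ≥0)
  k=5: (−1)^0·5387.9866/(720)·0.9567^3·0.2910^5 = +0.013681
d^4_{-4,1}(0.5906) = +0.013681

d=0.0137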